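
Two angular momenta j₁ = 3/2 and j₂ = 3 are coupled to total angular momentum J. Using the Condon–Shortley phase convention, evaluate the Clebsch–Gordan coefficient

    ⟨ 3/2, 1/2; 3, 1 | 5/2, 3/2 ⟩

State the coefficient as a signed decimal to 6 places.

-0.591608  (= −√(7/20))

√[6·2!1!4!/8! · 2!1!4!2!4!1!] = √(576/35)
  +(−1)^0/∏(0,2,1,4,0,0)! = 1/48  (running 1/48)
  +(−1)^1/∏(1,1,0,3,1,1)! = -1/6  (running -7/48)
⟨..|..⟩ = √(576/35)·(-7/48) = -0.591608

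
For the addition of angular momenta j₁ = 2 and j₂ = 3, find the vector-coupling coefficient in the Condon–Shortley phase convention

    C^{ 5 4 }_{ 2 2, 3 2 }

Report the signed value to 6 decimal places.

√[11·0!4!6!/11! · 4!0!5!1!9!1!] = √(4976640)
  +(−1)^0/∏(0,0,0,5,4,1)! = 1/2880  (running 1/2880)
⟨..|..⟩ = √(4976640)·(1/2880) = +0.774597

+√(3/5) ≈ +0.774597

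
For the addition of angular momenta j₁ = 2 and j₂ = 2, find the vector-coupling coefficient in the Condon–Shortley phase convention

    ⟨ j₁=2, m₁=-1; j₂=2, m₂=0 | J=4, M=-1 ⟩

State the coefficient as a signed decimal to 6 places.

+0.654654

√[9·0!4!4!/9! · 1!3!2!2!3!5!] = √(1728/7)
  +(−1)^0/∏(0,0,3,2,1,2)! = 1/24  (running 1/24)
⟨..|..⟩ = √(1728/7)·(1/24) = +0.654654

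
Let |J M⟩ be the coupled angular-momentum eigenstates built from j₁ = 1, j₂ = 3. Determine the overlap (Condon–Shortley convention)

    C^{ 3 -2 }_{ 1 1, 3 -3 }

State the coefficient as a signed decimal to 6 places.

+√(1/4) ≈ +0.500000

j₁+j₂−J=1  J+j₁−j₂=1  J−j₁+j₂=5  j₁+j₂+J+1=8
(j₁±m₁, j₂±m₂, J±M) = (2,0,0,6,1,5)
P² = 3600
sum k=0..0:
  [0] +1/120 = 1/120
S = 1/120
C² = P²·S² = 1/4 ; C = +0.500000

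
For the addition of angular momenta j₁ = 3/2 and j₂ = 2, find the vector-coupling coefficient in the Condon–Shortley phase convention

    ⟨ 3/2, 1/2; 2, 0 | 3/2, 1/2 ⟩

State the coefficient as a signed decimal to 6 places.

-0.447214  (= −√(1/5))

j₁+j₂−J=2  J+j₁−j₂=1  J−j₁+j₂=2  j₁+j₂+J+1=6
(j₁±m₁, j₂±m₂, J±M) = (2,1,2,2,2,1)
P² = 16/45
sum k=0..1:
  [0] +1/4 = 1/4
  [1] −1/1 = -1
S = -3/4
C² = P²·S² = 1/5 ; C = -0.447214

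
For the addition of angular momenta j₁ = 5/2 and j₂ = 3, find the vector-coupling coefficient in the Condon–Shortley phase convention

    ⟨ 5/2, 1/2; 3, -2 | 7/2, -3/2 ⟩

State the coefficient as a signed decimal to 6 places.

+0.308607  (= +√(2/21))

√[8·2!3!4!/10! · 3!2!1!5!2!5!] = √(1536/7)
  +(−1)^0/∏(0,2,2,1,1,3)! = 1/24  (running 1/24)
  +(−1)^1/∏(1,1,1,0,2,4)! = -1/48  (running 1/48)
⟨..|..⟩ = √(1536/7)·(1/48) = +0.308607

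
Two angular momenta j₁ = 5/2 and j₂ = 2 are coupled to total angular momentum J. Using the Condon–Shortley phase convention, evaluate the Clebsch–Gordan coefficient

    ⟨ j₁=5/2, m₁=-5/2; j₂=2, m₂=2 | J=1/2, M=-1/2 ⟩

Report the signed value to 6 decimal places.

triangle: 4!·1!·0!/6! = 24/720
(j±m)!: 0!·5!·4!·0!·0!·1! = 2880
prefactor² = (2J+1)·Δ·N² = 192
  k=4: +1/(4!·0!·1!·0!·0!·0!) = 1/24
Σ = 1/24  ⇒  CG² = 192·1/24² = 1/3
CG = +√(1/3) = +0.577350

+√(1/3) ≈ +0.577350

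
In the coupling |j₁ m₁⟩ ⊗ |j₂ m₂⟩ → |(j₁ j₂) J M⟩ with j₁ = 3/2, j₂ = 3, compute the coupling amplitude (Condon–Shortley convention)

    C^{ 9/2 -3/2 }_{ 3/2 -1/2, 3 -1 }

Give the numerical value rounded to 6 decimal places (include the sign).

+0.731925

√[10·0!3!6!/10! · 1!2!2!4!3!6!] = √(34560/7)
  +(−1)^0/∏(0,0,2,2,1,4)! = 1/96  (running 1/96)
⟨..|..⟩ = √(34560/7)·(1/96) = +0.731925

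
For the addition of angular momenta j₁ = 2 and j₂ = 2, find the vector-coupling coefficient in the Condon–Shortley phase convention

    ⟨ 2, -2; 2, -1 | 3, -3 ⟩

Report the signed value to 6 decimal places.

triangle: 1!*3!*3!/8! = 36/40320
(j±m)!: 0!*4!*1!*3!*0!*6! = 103680
prefactor² = (2J+1)*Δ*N² = 648
  k=1: −1/(1!*0!*3!*0!*0!*3!) = -1/36
Σ = -1/36  ⇒  CG² = 648*(-1/36)² = 1/2
CG = −√(1/2) = -0.707107

-0.707107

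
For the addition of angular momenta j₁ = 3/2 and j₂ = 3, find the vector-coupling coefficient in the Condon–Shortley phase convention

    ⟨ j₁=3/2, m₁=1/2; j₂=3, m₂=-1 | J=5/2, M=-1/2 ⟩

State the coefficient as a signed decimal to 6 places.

-0.119523

triangle: 2!*1!*4!/8! = 48/40320
(j±m)!: 2!*1!*2!*4!*2!*3! = 1152
prefactor² = (2J+1)*Δ*N² = 288/35
  k=0: +1/(0!*2!*1!*2!*0!*2!) = 1/8
  k=1: −1/(1!*1!*0!*1!*1!*3!) = -1/6
Σ = -1/24  ⇒  CG² = 288/35*(-1/24)² = 1/70
CG = −√(1/70) = -0.119523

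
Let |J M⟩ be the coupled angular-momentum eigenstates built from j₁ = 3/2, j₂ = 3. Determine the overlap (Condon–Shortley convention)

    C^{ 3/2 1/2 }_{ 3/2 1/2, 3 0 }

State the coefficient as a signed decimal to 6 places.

−√(9/35) = -0.507093

j₁+j₂−J=3  J+j₁−j₂=0  J−j₁+j₂=3  j₁+j₂+J+1=7
(j₁±m₁, j₂±m₂, J±M) = (2,1,3,3,2,1)
P² = 144/35
sum k=1..1:
  [1] −1/4 = -1/4
S = -1/4
C² = P²·S² = 9/35 ; C = -0.507093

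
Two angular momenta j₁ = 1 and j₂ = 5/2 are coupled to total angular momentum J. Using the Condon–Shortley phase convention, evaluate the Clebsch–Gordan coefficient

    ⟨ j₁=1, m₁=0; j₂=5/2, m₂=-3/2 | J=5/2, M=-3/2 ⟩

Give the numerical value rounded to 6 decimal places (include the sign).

+√(9/35) = +0.507093

j₁+j₂−J=1  J+j₁−j₂=1  J−j₁+j₂=4  j₁+j₂+J+1=7
(j₁±m₁, j₂±m₂, J±M) = (1,1,1,4,1,4)
P² = 576/35
sum k=0..1:
  [0] +1/6 = 1/6
  [1] −1/24 = -1/24
S = 1/8
C² = P²·S² = 9/35 ; C = +0.507093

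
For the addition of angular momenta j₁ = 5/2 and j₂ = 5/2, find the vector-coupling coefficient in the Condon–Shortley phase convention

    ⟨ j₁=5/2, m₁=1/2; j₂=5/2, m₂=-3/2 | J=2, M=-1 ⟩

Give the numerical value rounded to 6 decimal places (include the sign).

−√(1/7) = -0.377964

j₁+j₂−J=3  J+j₁−j₂=2  J−j₁+j₂=2  j₁+j₂+J+1=8
(j₁±m₁, j₂±m₂, J±M) = (3,2,1,4,1,3)
P² = 36/7
sum k=0..1:
  [0] +1/12 = 1/12
  [1] −1/4 = -1/4
S = -1/6
C² = P²·S² = 1/7 ; C = -0.377964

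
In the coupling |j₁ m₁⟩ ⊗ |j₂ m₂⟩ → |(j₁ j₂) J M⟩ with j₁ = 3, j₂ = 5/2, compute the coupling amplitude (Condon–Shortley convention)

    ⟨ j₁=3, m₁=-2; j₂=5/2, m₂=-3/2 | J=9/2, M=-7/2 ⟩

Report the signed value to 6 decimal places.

√[10·1!5!4!/11! · 1!5!1!4!1!8!] = √(921600/11)
  +(−1)^0/∏(0,1,5,1,0,3)! = 1/720  (running 1/720)
  +(−1)^1/∏(1,0,4,0,1,4)! = -1/576  (running -1/2880)
⟨..|..⟩ = √(921600/11)·(-1/2880) = -0.100504

-0.100504  (= −√(1/99))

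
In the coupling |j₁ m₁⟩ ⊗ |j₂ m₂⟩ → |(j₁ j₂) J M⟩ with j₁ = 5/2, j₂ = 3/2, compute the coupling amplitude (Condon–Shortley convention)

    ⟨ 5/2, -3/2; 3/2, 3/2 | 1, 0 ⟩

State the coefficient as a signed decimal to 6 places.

√[3·3!2!0!/6! · 1!4!3!0!1!1!] = √(36/5)
  +(−1)^3/∏(3,0,1,0,1,0)! = -1/6  (running -1/6)
⟨..|..⟩ = √(36/5)·(-1/6) = -0.447214

-0.447214  (= −√(1/5))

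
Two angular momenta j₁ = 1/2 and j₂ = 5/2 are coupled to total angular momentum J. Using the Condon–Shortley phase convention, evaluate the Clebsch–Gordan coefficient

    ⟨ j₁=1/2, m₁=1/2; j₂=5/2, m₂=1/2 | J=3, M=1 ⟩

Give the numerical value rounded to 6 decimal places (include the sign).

+0.816497

triangle: 0!×1!×5!/7! = 120/5040
(j±m)!: 1!×0!×3!×2!×4!×2! = 576
prefactor² = (2J+1)×Δ×N² = 96
  k=0: +1/(0!×0!×0!×3!×1!×2!) = 1/12
Σ = 1/12  ⇒  CG² = 96×1/12² = 2/3
CG = +√(2/3) = +0.816497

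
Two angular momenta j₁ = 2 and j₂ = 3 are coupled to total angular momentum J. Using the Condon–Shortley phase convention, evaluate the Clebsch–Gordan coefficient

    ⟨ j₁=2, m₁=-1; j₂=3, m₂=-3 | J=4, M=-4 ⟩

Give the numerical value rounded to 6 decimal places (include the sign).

triangle: 1!×3!×5!/10! = 720/3628800
(j±m)!: 1!×3!×0!×6!×0!×8! = 174182400
prefactor² = (2J+1)×Δ×N² = 311040
  k=0: +1/(0!×1!×3!×0!×0!×5!) = 1/720
Σ = 1/720  ⇒  CG² = 311040×1/720² = 3/5
CG = +√(3/5) = +0.774597

+√(3/5) ≈ +0.774597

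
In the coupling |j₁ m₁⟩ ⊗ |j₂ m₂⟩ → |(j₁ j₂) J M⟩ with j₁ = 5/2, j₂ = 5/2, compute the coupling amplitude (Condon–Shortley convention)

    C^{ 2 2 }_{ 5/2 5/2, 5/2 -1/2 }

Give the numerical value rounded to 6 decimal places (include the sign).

j₁+j₂−J=3  J+j₁−j₂=2  J−j₁+j₂=2  j₁+j₂+J+1=8
(j₁±m₁, j₂±m₂, J±M) = (5,0,2,3,4,0)
P² = 720/7
sum k=0..0:
  [0] +1/24 = 1/24
S = 1/24
C² = P²·S² = 5/28 ; C = +0.422577

+0.422577  (= +√(5/28))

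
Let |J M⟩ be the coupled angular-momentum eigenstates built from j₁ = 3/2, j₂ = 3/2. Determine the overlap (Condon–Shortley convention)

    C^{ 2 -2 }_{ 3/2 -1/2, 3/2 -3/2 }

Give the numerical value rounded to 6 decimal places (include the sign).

+0.707107

triangle: 1!×2!×2!/6! = 4/720
(j±m)!: 1!×2!×0!×3!×0!×4! = 288
prefactor² = (2J+1)×Δ×N² = 8
  k=0: +1/(0!×1!×2!×0!×0!×2!) = 1/4
Σ = 1/4  ⇒  CG² = 8×1/4² = 1/2
CG = +√(1/2) = +0.707107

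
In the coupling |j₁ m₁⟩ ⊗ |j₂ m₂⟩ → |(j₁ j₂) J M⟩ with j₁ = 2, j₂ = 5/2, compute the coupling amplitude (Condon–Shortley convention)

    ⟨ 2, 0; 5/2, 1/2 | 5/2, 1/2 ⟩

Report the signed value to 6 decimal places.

√[6·2!2!3!/8! · 2!2!3!2!3!2!] = √(72/35)
  +(−1)^0/∏(0,2,2,3,0,0)! = 1/24  (running 1/24)
  +(−1)^1/∏(1,1,1,2,1,1)! = -1/2  (running -11/24)
  +(−1)^2/∏(2,0,0,1,2,2)! = 1/8  (running -1/3)
⟨..|..⟩ = √(72/35)·(-1/3) = -0.478091

−√(8/35) ≈ -0.478091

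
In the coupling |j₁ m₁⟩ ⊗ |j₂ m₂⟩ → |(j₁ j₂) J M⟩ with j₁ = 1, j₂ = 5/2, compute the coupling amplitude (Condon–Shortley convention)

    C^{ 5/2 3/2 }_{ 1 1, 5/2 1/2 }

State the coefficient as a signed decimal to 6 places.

+√(16/35) = +0.676123

√[6·1!1!4!/7! · 2!0!3!2!4!1!] = √(576/35)
  +(−1)^0/∏(0,1,0,3,1,1)! = 1/6  (running 1/6)
⟨..|..⟩ = √(576/35)·(1/6) = +0.676123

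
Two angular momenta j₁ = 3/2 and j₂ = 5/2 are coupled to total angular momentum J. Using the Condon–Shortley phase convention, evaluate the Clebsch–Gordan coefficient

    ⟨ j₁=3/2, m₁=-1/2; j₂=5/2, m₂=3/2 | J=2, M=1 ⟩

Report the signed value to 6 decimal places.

triangle: 2!·1!·3!/7! = 12/5040
(j±m)!: 1!·2!·4!·1!·3!·1! = 288
prefactor² = (2J+1)·Δ·N² = 24/7
  k=1: −1/(1!·1!·1!·3!·0!·0!) = -1/6
  k=2: +1/(2!·0!·0!·2!·1!·1!) = 1/4
Σ = 1/12  ⇒  CG² = 24/7·1/12² = 1/42
CG = +√(1/42) = +0.154303

+0.154303  (= +√(1/42))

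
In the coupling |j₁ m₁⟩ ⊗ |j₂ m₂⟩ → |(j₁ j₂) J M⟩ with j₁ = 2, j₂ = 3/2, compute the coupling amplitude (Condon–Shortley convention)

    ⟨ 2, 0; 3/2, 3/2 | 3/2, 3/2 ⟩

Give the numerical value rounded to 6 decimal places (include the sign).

+√(1/5) = +0.447214

j₁+j₂−J=2  J+j₁−j₂=2  J−j₁+j₂=1  j₁+j₂+J+1=6
(j₁±m₁, j₂±m₂, J±M) = (2,2,3,0,3,0)
P² = 16/5
sum k=2..2:
  [2] +1/4 = 1/4
S = 1/4
C² = P²·S² = 1/5 ; C = +0.447214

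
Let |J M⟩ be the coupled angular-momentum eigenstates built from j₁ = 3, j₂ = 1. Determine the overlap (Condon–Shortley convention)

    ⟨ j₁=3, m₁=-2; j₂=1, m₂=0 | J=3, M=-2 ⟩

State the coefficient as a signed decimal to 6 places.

−√(1/3) ≈ -0.577350

j₁+j₂−J=1  J+j₁−j₂=5  J−j₁+j₂=1  j₁+j₂+J+1=8
(j₁±m₁, j₂±m₂, J±M) = (1,5,1,1,1,5)
P² = 300
sum k=0..1:
  [0] +1/120 = 1/120
  [1] −1/24 = -1/24
S = -1/30
C² = P²·S² = 1/3 ; C = -0.577350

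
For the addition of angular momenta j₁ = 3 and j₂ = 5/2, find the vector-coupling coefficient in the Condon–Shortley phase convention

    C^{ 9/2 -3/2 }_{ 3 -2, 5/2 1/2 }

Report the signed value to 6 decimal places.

√[10·1!5!4!/11! · 1!5!3!2!3!6!] = √(345600/77)
  +(−1)^0/∏(0,1,5,3,0,1)! = 1/720  (running 1/720)
  +(−1)^1/∏(1,0,4,2,1,2)! = -1/96  (running -13/1440)
⟨..|..⟩ = √(345600/77)·(-13/1440) = -0.604815

−√(169/462) ≈ -0.604815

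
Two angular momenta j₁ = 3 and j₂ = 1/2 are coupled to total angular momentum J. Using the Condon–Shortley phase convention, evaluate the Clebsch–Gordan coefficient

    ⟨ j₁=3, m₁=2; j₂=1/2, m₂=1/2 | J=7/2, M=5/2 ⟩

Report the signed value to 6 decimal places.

√[8·0!6!1!/8! · 5!1!1!0!6!1!] = √(86400/7)
  +(−1)^0/∏(0,0,1,1,5,0)! = 1/120  (running 1/120)
⟨..|..⟩ = √(86400/7)·(1/120) = +0.925820

+0.925820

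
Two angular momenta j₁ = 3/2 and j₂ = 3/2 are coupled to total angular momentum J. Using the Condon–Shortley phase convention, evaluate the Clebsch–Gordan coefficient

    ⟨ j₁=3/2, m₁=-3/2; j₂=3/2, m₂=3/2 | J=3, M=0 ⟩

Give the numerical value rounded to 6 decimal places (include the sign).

j₁+j₂−J=0  J+j₁−j₂=3  J−j₁+j₂=3  j₁+j₂+J+1=7
(j₁±m₁, j₂±m₂, J±M) = (0,3,3,0,3,3)
P² = 324/5
sum k=0..0:
  [0] +1/36 = 1/36
S = 1/36
C² = P²·S² = 1/20 ; C = +0.223607

+0.223607  (= +√(1/20))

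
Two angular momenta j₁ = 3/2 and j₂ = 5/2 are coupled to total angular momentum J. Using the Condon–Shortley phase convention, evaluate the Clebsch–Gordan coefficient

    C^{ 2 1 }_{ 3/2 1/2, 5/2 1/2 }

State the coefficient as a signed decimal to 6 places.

√[5·2!1!3!/7! · 2!1!3!2!3!1!] = √(12/7)
  +(−1)^0/∏(0,2,1,3,0,0)! = 1/12  (running 1/12)
  +(−1)^1/∏(1,1,0,2,1,1)! = -1/2  (running -5/12)
⟨..|..⟩ = √(12/7)·(-5/12) = -0.545545

-0.545545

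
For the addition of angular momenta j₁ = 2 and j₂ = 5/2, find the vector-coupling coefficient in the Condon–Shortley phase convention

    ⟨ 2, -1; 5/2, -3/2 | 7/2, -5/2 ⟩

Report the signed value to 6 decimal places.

j₁+j₂−J=1  J+j₁−j₂=3  J−j₁+j₂=4  j₁+j₂+J+1=9
(j₁±m₁, j₂±m₂, J±M) = (1,3,1,4,1,6)
P² = 2304/7
sum k=0..1:
  [0] +1/36 = 1/36
  [1] −1/48 = -1/48
S = 1/144
C² = P²·S² = 1/63 ; C = +0.125988

+0.125988  (= +√(1/63))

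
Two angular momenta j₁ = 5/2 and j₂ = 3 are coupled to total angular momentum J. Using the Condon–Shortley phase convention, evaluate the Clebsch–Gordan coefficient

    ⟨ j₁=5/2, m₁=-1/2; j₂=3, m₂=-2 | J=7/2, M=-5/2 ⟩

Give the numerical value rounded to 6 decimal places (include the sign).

−√(2/63) ≈ -0.178174

triangle: 2!×3!×4!/10! = 288/3628800
(j±m)!: 2!×3!×1!×5!×1!×6! = 1036800
prefactor² = (2J+1)×Δ×N² = 4608/7
  k=0: +1/(0!×2!×3!×1!×0!×3!) = 1/72
  k=1: −1/(1!×1!×2!×0!×1!×4!) = -1/48
Σ = -1/144  ⇒  CG² = 4608/7×(-1/144)² = 2/63
CG = −√(2/63) = -0.178174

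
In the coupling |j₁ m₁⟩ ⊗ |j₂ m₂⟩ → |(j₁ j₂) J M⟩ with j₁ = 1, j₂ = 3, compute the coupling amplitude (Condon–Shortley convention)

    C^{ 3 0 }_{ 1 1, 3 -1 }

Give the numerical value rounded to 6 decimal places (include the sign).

√[7·1!1!5!/8! · 2!0!2!4!3!3!] = √(72)
  +(−1)^0/∏(0,1,0,2,1,3)! = 1/12  (running 1/12)
⟨..|..⟩ = √(72)·(1/12) = +0.707107

+√(1/2) = +0.707107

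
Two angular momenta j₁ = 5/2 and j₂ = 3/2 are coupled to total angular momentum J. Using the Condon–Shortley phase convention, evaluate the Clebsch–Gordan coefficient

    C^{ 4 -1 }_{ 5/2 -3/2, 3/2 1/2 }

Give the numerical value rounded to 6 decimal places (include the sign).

j₁+j₂−J=0  J+j₁−j₂=5  J−j₁+j₂=3  j₁+j₂+J+1=9
(j₁±m₁, j₂±m₂, J±M) = (1,4,2,1,3,5)
P² = 4320/7
sum k=0..0:
  [0] +1/48 = 1/48
S = 1/48
C² = P²·S² = 15/56 ; C = +0.517549

+√(15/56) = +0.517549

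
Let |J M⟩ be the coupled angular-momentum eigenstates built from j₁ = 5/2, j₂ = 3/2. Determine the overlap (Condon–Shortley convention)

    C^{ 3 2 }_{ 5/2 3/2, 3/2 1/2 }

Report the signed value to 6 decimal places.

+0.288675  (= +√(1/12))

triangle: 1!·4!·2!/8! = 48/40320
(j±m)!: 4!·1!·2!·1!·5!·1! = 5760
prefactor² = (2J+1)·Δ·N² = 48
  k=0: +1/(0!·1!·1!·2!·3!·0!) = 1/12
  k=1: −1/(1!·0!·0!·1!·4!·1!) = -1/24
Σ = 1/24  ⇒  CG² = 48·1/24² = 1/12
CG = +√(1/12) = +0.288675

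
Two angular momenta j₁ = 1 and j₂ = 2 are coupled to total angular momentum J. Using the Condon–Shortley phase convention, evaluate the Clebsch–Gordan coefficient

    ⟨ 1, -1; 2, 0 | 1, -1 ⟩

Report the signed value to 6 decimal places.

+0.316228

triangle: 2!×0!×2!/5! = 4/120
(j±m)!: 0!×2!×2!×2!×0!×2! = 16
prefactor² = (2J+1)×Δ×N² = 8/5
  k=2: +1/(2!×0!×0!×0!×0!×2!) = 1/4
Σ = 1/4  ⇒  CG² = 8/5×1/4² = 1/10
CG = +√(1/10) = +0.316228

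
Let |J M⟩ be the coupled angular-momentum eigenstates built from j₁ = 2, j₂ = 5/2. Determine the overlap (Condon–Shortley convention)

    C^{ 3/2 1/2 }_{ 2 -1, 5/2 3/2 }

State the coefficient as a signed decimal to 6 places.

triangle: 3!×1!×2!/7! = 12/5040
(j±m)!: 1!×3!×4!×1!×2!×1! = 288
prefactor² = (2J+1)×Δ×N² = 96/35
  k=2: +1/(2!×1!×1!×2!×0!×0!) = 1/4
  k=3: −1/(3!×0!×0!×1!×1!×1!) = -1/6
Σ = 1/12  ⇒  CG² = 96/35×1/12² = 2/105
CG = +√(2/105) = +0.138013

+0.138013  (= +√(2/105))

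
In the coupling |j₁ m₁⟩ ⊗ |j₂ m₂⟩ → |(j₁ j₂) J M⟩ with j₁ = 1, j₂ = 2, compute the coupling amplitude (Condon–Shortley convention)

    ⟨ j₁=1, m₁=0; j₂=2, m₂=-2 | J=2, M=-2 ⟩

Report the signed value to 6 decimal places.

+0.816497

triangle: 1!×1!×3!/6! = 6/720
(j±m)!: 1!×1!×0!×4!×0!×4! = 576
prefactor² = (2J+1)×Δ×N² = 24
  k=0: +1/(0!×1!×1!×0!×0!×3!) = 1/6
Σ = 1/6  ⇒  CG² = 24×1/6² = 2/3
CG = +√(2/3) = +0.816497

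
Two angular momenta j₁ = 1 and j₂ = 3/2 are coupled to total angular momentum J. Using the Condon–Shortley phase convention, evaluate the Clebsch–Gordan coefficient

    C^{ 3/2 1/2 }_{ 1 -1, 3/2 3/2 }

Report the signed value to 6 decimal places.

-0.632456

triangle: 1!*1!*2!/5! = 2/120
(j±m)!: 0!*2!*3!*0!*2!*1! = 24
prefactor² = (2J+1)*Δ*N² = 8/5
  k=1: −1/(1!*0!*1!*2!*0!*0!) = -1/2
Σ = -1/2  ⇒  CG² = 8/5*(-1/2)² = 2/5
CG = −√(2/5) = -0.632456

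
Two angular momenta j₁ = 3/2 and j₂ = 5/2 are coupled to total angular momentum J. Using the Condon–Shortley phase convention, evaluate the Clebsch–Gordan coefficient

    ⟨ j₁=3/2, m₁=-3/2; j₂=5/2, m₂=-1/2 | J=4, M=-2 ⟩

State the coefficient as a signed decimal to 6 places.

+0.597614  (= +√(5/14))

√[9·0!3!5!/9! · 0!3!2!3!2!6!] = √(12960/7)
  +(−1)^0/∏(0,0,3,2,0,3)! = 1/72  (running 1/72)
⟨..|..⟩ = √(12960/7)·(1/72) = +0.597614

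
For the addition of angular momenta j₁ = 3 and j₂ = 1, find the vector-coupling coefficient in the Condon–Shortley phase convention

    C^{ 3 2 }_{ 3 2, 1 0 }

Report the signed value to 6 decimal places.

j₁+j₂−J=1  J+j₁−j₂=5  J−j₁+j₂=1  j₁+j₂+J+1=8
(j₁±m₁, j₂±m₂, J±M) = (5,1,1,1,5,1)
P² = 300
sum k=0..1:
  [0] +1/24 = 1/24
  [1] −1/120 = -1/120
S = 1/30
C² = P²·S² = 1/3 ; C = +0.577350

+0.577350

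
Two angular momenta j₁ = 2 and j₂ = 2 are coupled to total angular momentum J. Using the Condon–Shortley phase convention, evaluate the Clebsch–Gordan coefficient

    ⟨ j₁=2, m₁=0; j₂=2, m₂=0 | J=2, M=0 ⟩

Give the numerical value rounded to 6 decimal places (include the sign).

−√(2/7) ≈ -0.534522

j₁+j₂−J=2  J+j₁−j₂=2  J−j₁+j₂=2  j₁+j₂+J+1=7
(j₁±m₁, j₂±m₂, J±M) = (2,2,2,2,2,2)
P² = 32/63
sum k=0..2:
  [0] +1/8 = 1/8
  [1] −1/1 = -1
  [2] +1/8 = 1/8
S = -3/4
C² = P²·S² = 2/7 ; C = -0.534522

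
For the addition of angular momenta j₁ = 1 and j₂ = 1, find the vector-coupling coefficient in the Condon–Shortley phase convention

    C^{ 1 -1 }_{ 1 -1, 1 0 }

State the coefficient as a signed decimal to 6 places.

−√(1/2) = -0.707107

triangle: 1!*1!*1!/4! = 1/24
(j±m)!: 0!*2!*1!*1!*0!*2! = 4
prefactor² = (2J+1)*Δ*N² = 1/2
  k=1: −1/(1!*0!*1!*0!*0!*1!) = -1
Σ = -1  ⇒  CG² = 1/2*(-1)² = 1/2
CG = −√(1/2) = -0.707107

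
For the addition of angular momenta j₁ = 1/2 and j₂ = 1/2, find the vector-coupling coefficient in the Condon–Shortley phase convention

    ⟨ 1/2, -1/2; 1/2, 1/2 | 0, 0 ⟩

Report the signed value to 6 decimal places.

−√(1/2) ≈ -0.707107

triangle: 1!·0!·0!/2! = 1/2
(j±m)!: 0!·1!·1!·0!·0!·0! = 1
prefactor² = (2J+1)·Δ·N² = 1/2
  k=1: −1/(1!·0!·0!·0!·0!·0!) = -1
Σ = -1  ⇒  CG² = 1/2·(-1)² = 1/2
CG = −√(1/2) = -0.707107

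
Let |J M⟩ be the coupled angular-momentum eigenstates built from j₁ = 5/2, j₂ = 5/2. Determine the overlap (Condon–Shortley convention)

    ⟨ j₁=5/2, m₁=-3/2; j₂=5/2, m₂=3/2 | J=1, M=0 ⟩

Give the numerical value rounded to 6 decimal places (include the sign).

−√(9/70) = -0.358569

j₁+j₂−J=4  J+j₁−j₂=1  J−j₁+j₂=1  j₁+j₂+J+1=7
(j₁±m₁, j₂±m₂, J±M) = (1,4,4,1,1,1)
P² = 288/35
sum k=3..4:
  [3] −1/6 = -1/6
  [4] +1/24 = 1/24
S = -1/8
C² = P²·S² = 9/70 ; C = -0.358569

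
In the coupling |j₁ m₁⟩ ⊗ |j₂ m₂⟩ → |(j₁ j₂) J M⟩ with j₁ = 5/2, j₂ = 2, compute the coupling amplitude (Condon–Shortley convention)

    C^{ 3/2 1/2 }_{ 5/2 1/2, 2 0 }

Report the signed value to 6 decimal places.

j₁+j₂−J=3  J+j₁−j₂=2  J−j₁+j₂=1  j₁+j₂+J+1=7
(j₁±m₁, j₂±m₂, J±M) = (3,2,2,2,2,1)
P² = 32/35
sum k=1..2:
  [1] −1/2 = -1/2
  [2] +1/4 = 1/4
S = -1/4
C² = P²·S² = 2/35 ; C = -0.239046

−√(2/35) ≈ -0.239046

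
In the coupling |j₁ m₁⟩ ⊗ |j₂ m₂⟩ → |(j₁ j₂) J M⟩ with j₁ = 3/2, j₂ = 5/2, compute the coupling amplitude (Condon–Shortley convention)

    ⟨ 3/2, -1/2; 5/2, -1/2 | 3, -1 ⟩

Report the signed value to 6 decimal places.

j₁+j₂−J=1  J+j₁−j₂=2  J−j₁+j₂=4  j₁+j₂+J+1=8
(j₁±m₁, j₂±m₂, J±M) = (1,2,2,3,2,4)
P² = 48/5
sum k=0..1:
  [0] +1/8 = 1/8
  [1] −1/6 = -1/6
S = -1/24
C² = P²·S² = 1/60 ; C = -0.129099

-0.129099  (= −√(1/60))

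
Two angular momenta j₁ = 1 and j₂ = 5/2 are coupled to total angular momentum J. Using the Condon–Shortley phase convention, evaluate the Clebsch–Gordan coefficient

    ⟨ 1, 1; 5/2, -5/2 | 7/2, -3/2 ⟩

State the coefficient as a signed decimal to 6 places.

triangle: 0!×2!×5!/8! = 240/40320
(j±m)!: 2!×0!×0!×5!×2!×5! = 57600
prefactor² = (2J+1)×Δ×N² = 19200/7
  k=0: +1/(0!×0!×0!×0!×2!×5!) = 1/240
Σ = 1/240  ⇒  CG² = 19200/7×1/240² = 1/21
CG = +√(1/21) = +0.218218

+√(1/21) = +0.218218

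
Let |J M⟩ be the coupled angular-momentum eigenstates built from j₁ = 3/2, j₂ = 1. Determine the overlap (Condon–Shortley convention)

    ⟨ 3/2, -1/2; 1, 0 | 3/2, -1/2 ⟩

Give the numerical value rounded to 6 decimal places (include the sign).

-0.258199

√[4·1!2!1!/5! · 1!2!1!1!1!2!] = √(4/15)
  +(−1)^0/∏(0,1,2,1,0,0)! = 1/2  (running 1/2)
  +(−1)^1/∏(1,0,1,0,1,1)! = -1  (running -1/2)
⟨..|..⟩ = √(4/15)·(-1/2) = -0.258199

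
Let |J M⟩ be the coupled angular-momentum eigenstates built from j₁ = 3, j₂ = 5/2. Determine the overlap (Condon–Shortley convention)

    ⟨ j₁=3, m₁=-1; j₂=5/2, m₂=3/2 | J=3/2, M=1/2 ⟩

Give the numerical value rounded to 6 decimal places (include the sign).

−√(7/30) = -0.483046

triangle: 4!·2!·1!/8! = 48/40320
(j±m)!: 2!·4!·4!·1!·2!·1! = 2304
prefactor² = (2J+1)·Δ·N² = 384/35
  k=3: −1/(3!·1!·1!·1!·1!·0!) = -1/6
  k=4: +1/(4!·0!·0!·0!·2!·1!) = 1/48
Σ = -7/48  ⇒  CG² = 384/35·(-7/48)² = 7/30
CG = −√(7/30) = -0.483046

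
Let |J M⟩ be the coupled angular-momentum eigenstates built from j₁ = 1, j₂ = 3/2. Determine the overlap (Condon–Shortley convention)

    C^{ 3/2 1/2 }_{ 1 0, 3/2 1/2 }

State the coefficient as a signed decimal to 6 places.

triangle: 1!×1!×2!/5! = 2/120
(j±m)!: 1!×1!×2!×1!×2!×1! = 4
prefactor² = (2J+1)×Δ×N² = 4/15
  k=0: +1/(0!×1!×1!×2!×0!×0!) = 1/2
  k=1: −1/(1!×0!×0!×1!×1!×1!) = -1
Σ = -1/2  ⇒  CG² = 4/15×(-1/2)² = 1/15
CG = −√(1/15) = -0.258199

-0.258199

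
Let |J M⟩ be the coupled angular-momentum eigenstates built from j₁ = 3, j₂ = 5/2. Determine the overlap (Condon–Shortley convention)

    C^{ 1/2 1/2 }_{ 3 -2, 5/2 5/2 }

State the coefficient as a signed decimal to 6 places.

-0.218218

triangle: 5!×1!×0!/7! = 120/5040
(j±m)!: 1!×5!×5!×0!×1!×0! = 14400
prefactor² = (2J+1)×Δ×N² = 4800/7
  k=5: −1/(5!×0!×0!×0!×1!×0!) = -1/120
Σ = -1/120  ⇒  CG² = 4800/7×(-1/120)² = 1/21
CG = −√(1/21) = -0.218218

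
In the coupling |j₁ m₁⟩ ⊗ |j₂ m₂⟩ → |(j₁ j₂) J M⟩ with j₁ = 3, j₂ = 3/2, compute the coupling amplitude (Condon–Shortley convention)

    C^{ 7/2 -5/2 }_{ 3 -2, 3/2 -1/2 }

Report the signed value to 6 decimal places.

j₁+j₂−J=1  J+j₁−j₂=5  J−j₁+j₂=2  j₁+j₂+J+1=9
(j₁±m₁, j₂±m₂, J±M) = (1,5,1,2,1,6)
P² = 6400/7
sum k=0..1:
  [0] +1/120 = 1/120
  [1] −1/48 = -1/48
S = -1/80
C² = P²·S² = 1/7 ; C = -0.377964

-0.377964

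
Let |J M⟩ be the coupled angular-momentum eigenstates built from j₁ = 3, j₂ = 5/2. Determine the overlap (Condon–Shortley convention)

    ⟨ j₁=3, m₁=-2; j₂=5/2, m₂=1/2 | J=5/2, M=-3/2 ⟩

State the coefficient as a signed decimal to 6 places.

j₁+j₂−J=3  J+j₁−j₂=3  J−j₁+j₂=2  j₁+j₂+J+1=9
(j₁±m₁, j₂±m₂, J±M) = (1,5,3,2,1,4)
P² = 288/7
sum k=2..3:
  [2] +1/12 = 1/12
  [3] −1/24 = -1/24
S = 1/24
C² = P²·S² = 1/14 ; C = +0.267261

+0.267261  (= +√(1/14))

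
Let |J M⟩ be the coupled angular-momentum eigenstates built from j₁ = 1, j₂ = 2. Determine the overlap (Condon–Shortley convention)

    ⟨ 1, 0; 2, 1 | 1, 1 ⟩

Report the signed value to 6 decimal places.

√[3·2!0!2!/5! · 1!1!3!1!2!0!] = √(6/5)
  +(−1)^1/∏(1,1,0,2,0,0)! = -1/2  (running -1/2)
⟨..|..⟩ = √(6/5)·(-1/2) = -0.547723

−√(3/10) ≈ -0.547723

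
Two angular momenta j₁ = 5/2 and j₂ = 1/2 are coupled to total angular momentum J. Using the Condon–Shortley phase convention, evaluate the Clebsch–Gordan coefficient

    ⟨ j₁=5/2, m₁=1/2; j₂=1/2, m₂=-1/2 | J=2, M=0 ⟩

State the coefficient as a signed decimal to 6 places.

triangle: 1!×4!×0!/6! = 24/720
(j±m)!: 3!×2!×0!×1!×2!×2! = 48
prefactor² = (2J+1)×Δ×N² = 8
  k=0: +1/(0!×1!×2!×0!×2!×0!) = 1/4
Σ = 1/4  ⇒  CG² = 8×1/4² = 1/2
CG = +√(1/2) = +0.707107

+0.707107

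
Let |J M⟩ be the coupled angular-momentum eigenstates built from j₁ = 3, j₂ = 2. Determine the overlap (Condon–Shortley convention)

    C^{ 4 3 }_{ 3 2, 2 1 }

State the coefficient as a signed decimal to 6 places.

+0.223607

triangle: 1!*5!*3!/10! = 720/3628800
(j±m)!: 5!*1!*3!*1!*7!*1! = 3628800
prefactor² = (2J+1)*Δ*N² = 6480
  k=0: +1/(0!*1!*1!*3!*4!*0!) = 1/144
  k=1: −1/(1!*0!*0!*2!*5!*1!) = -1/240
Σ = 1/360  ⇒  CG² = 6480*1/360² = 1/20
CG = +√(1/20) = +0.223607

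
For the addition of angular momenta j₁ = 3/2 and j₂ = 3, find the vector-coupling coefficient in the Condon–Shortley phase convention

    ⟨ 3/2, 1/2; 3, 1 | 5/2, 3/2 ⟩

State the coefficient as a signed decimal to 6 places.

-0.591608  (= −√(7/20))

√[6·2!1!4!/8! · 2!1!4!2!4!1!] = √(576/35)
  +(−1)^0/∏(0,2,1,4,0,0)! = 1/48  (running 1/48)
  +(−1)^1/∏(1,1,0,3,1,1)! = -1/6  (running -7/48)
⟨..|..⟩ = √(576/35)·(-7/48) = -0.591608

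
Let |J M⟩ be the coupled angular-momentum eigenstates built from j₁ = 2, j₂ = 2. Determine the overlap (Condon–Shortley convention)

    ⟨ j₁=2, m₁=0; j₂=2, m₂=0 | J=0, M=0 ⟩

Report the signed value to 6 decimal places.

triangle: 4!·0!·0!/5! = 24/120
(j±m)!: 2!·2!·2!·2!·0!·0! = 16
prefactor² = (2J+1)·Δ·N² = 16/5
  k=2: +1/(2!·2!·0!·0!·0!·0!) = 1/4
Σ = 1/4  ⇒  CG² = 16/5·1/4² = 1/5
CG = +√(1/5) = +0.447214

+0.447214  (= +√(1/5))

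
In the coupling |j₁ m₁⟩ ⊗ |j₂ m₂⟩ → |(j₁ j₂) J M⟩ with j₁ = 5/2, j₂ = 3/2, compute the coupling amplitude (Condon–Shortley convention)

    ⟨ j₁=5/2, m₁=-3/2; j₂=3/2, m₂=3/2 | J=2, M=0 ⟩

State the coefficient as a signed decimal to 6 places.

√[5·2!3!1!/7! · 1!4!3!0!2!2!] = √(48/7)
  +(−1)^2/∏(2,0,2,1,1,0)! = 1/4  (running 1/4)
⟨..|..⟩ = √(48/7)·(1/4) = +0.654654

+0.654654  (= +√(3/7))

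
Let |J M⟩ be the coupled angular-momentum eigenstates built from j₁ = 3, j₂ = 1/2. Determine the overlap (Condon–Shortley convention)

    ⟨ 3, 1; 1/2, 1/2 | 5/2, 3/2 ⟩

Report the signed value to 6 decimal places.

−√(2/7) = -0.534522

triangle: 1!×5!×0!/7! = 120/5040
(j±m)!: 4!×2!×1!×0!×4!×1! = 1152
prefactor² = (2J+1)×Δ×N² = 1152/7
  k=1: −1/(1!×0!×1!×0!×4!×0!) = -1/24
Σ = -1/24  ⇒  CG² = 1152/7×(-1/24)² = 2/7
CG = −√(2/7) = -0.534522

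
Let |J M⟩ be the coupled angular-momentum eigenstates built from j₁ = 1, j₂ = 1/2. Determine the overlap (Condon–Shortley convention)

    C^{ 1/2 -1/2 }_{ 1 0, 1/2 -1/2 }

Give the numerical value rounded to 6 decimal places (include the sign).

j₁+j₂−J=1  J+j₁−j₂=1  J−j₁+j₂=0  j₁+j₂+J+1=3
(j₁±m₁, j₂±m₂, J±M) = (1,1,0,1,0,1)
P² = 1/3
sum k=0..0:
  [0] +1/1 = 1
S = 1
C² = P²·S² = 1/3 ; C = +0.577350

+√(1/3) = +0.577350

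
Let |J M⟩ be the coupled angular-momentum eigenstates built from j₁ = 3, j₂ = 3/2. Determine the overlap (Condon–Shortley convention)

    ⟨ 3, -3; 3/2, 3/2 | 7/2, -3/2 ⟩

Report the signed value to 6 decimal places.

-0.308607  (= −√(2/21))

√[8·1!5!2!/9! · 0!6!3!0!2!5!] = √(38400/7)
  +(−1)^1/∏(1,0,5,2,0,0)! = -1/240  (running -1/240)
⟨..|..⟩ = √(38400/7)·(-1/240) = -0.308607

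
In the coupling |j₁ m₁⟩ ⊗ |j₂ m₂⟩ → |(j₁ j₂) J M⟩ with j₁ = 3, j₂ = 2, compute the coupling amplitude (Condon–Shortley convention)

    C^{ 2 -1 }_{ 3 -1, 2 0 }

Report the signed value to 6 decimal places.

j₁+j₂−J=3  J+j₁−j₂=3  J−j₁+j₂=1  j₁+j₂+J+1=8
(j₁±m₁, j₂±m₂, J±M) = (2,4,2,2,1,3)
P² = 36/7
sum k=1..2:
  [1] −1/12 = -1/12
  [2] +1/4 = 1/4
S = 1/6
C² = P²·S² = 1/7 ; C = +0.377964

+0.377964  (= +√(1/7))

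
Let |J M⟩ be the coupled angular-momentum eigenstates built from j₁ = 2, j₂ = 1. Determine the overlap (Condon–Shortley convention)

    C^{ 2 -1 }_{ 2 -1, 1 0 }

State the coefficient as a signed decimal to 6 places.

−√(1/6) ≈ -0.408248

√[5·1!3!1!/6! · 1!3!1!1!1!3!] = √(3/2)
  +(−1)^0/∏(0,1,3,1,0,0)! = 1/6  (running 1/6)
  +(−1)^1/∏(1,0,2,0,1,1)! = -1/2  (running -1/3)
⟨..|..⟩ = √(3/2)·(-1/3) = -0.408248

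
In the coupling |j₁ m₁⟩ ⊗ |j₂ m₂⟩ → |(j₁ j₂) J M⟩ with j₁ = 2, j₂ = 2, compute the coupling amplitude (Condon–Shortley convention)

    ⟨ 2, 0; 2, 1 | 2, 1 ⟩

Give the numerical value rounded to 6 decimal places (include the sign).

triangle: 2!×2!×2!/7! = 8/5040
(j±m)!: 2!×2!×3!×1!×3!×1! = 144
prefactor² = (2J+1)×Δ×N² = 8/7
  k=1: −1/(1!×1!×1!×2!×1!×0!) = -1/2
  k=2: +1/(2!×0!×0!×1!×2!×1!) = 1/4
Σ = -1/4  ⇒  CG² = 8/7×(-1/4)² = 1/14
CG = −√(1/14) = -0.267261

−√(1/14) = -0.267261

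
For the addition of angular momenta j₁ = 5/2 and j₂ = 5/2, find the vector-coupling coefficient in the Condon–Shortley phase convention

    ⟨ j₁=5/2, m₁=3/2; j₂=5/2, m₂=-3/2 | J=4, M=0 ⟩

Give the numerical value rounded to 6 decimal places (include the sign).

√[9·1!4!4!/10! · 4!1!1!4!4!4!] = √(82944/175)
  +(−1)^0/∏(0,1,1,1,3,3)! = 1/36  (running 1/36)
  +(−1)^1/∏(1,0,0,0,4,4)! = -1/576  (running 5/192)
⟨..|..⟩ = √(82944/175)·(5/192) = +0.566947

+√(9/28) ≈ +0.566947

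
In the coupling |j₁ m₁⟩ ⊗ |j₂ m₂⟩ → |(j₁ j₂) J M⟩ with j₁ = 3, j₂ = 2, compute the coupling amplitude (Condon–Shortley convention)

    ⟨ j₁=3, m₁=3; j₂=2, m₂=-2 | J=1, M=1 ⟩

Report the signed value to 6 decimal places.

+√(3/7) = +0.654654

triangle: 4!*2!*0!/7! = 48/5040
(j±m)!: 6!*0!*0!*4!*2!*0! = 34560
prefactor² = (2J+1)*Δ*N² = 6912/7
  k=0: +1/(0!*4!*0!*0!*2!*0!) = 1/48
Σ = 1/48  ⇒  CG² = 6912/7*1/48² = 3/7
CG = +√(3/7) = +0.654654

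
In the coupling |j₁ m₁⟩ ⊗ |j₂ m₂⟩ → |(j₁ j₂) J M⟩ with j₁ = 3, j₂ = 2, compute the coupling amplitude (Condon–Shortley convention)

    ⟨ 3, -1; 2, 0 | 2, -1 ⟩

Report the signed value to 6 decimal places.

j₁+j₂−J=3  J+j₁−j₂=3  J−j₁+j₂=1  j₁+j₂+J+1=8
(j₁±m₁, j₂±m₂, J±M) = (2,4,2,2,1,3)
P² = 36/7
sum k=1..2:
  [1] −1/12 = -1/12
  [2] +1/4 = 1/4
S = 1/6
C² = P²·S² = 1/7 ; C = +0.377964

+0.377964  (= +√(1/7))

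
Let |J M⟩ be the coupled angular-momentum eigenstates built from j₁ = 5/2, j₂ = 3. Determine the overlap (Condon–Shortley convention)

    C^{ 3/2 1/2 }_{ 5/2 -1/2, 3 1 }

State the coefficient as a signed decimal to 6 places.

-0.097590

j₁+j₂−J=4  J+j₁−j₂=1  J−j₁+j₂=2  j₁+j₂+J+1=8
(j₁±m₁, j₂±m₂, J±M) = (2,3,4,2,2,1)
P² = 192/35
sum k=2..3:
  [2] +1/8 = 1/8
  [3] −1/6 = -1/6
S = -1/24
C² = P²·S² = 1/105 ; C = -0.097590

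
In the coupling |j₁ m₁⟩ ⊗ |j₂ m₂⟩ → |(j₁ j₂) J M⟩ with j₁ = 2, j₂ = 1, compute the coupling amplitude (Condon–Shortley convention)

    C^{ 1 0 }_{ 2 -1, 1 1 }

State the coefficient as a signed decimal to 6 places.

+0.547723  (= +√(3/10))

triangle: 2!·2!·0!/5! = 4/120
(j±m)!: 1!·3!·2!·0!·1!·1! = 12
prefactor² = (2J+1)·Δ·N² = 6/5
  k=2: +1/(2!·0!·1!·0!·1!·0!) = 1/2
Σ = 1/2  ⇒  CG² = 6/5·1/2² = 3/10
CG = +√(3/10) = +0.547723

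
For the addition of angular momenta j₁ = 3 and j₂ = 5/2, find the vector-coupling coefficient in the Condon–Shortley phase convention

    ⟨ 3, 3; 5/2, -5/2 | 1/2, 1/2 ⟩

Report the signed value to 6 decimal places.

+√(2/7) = +0.534522

triangle: 5!*1!*0!/7! = 120/5040
(j±m)!: 6!*0!*0!*5!*1!*0! = 86400
prefactor² = (2J+1)*Δ*N² = 28800/7
  k=0: +1/(0!*5!*0!*0!*1!*0!) = 1/120
Σ = 1/120  ⇒  CG² = 28800/7*1/120² = 2/7
CG = +√(2/7) = +0.534522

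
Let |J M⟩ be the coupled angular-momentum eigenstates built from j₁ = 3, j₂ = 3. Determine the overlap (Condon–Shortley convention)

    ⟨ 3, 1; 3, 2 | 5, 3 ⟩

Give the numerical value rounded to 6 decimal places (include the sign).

triangle: 1!·5!·5!/12! = 14400/479001600
(j±m)!: 4!·2!·5!·1!·8!·2! = 464486400
prefactor² = (2J+1)·Δ·N² = 153600
  k=0: +1/(0!·1!·2!·5!·3!·0!) = 1/1440
  k=1: −1/(1!·0!·1!·4!·4!·1!) = -1/576
Σ = -1/960  ⇒  CG² = 153600·(-1/960)² = 1/6
CG = −√(1/6) = -0.408248

-0.408248  (= −√(1/6))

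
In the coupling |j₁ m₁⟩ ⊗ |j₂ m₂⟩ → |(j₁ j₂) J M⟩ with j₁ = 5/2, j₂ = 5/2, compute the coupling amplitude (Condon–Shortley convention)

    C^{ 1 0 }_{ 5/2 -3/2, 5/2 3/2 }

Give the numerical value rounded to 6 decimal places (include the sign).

√[3·4!1!1!/7! · 1!4!4!1!1!1!] = √(288/35)
  +(−1)^3/∏(3,1,1,1,0,0)! = -1/6  (running -1/6)
  +(−1)^4/∏(4,0,0,0,1,1)! = 1/24  (running -1/8)
⟨..|..⟩ = √(288/35)·(-1/8) = -0.358569

-0.358569  (= −√(9/70))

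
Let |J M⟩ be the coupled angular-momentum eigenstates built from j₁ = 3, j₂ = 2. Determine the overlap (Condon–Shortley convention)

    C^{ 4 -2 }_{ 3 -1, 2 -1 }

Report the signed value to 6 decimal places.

+√(1/28) ≈ +0.188982

j₁+j₂−J=1  J+j₁−j₂=5  J−j₁+j₂=3  j₁+j₂+J+1=10
(j₁±m₁, j₂±m₂, J±M) = (2,4,1,3,2,6)
P² = 5184/7
sum k=0..1:
  [0] +1/48 = 1/48
  [1] −1/72 = -1/72
S = 1/144
C² = P²·S² = 1/28 ; C = +0.188982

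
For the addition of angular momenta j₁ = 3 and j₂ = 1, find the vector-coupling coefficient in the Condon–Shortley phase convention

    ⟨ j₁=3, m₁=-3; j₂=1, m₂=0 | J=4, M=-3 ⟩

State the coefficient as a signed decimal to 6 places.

triangle: 0!×6!×2!/9! = 1440/362880
(j±m)!: 0!×6!×1!×1!×1!×7! = 3628800
prefactor² = (2J+1)×Δ×N² = 129600
  k=0: +1/(0!×0!×6!×1!×0!×1!) = 1/720
Σ = 1/720  ⇒  CG² = 129600×1/720² = 1/4
CG = +√(1/4) = +0.500000

+√(1/4) ≈ +0.500000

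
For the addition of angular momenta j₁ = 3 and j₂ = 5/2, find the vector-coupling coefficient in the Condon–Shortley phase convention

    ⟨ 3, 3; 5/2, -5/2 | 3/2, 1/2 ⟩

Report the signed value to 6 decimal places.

+√(5/14) ≈ +0.597614

√[4·4!2!1!/8! · 6!0!0!5!2!1!] = √(5760/7)
  +(−1)^0/∏(0,4,0,0,2,1)! = 1/48  (running 1/48)
⟨..|..⟩ = √(5760/7)·(1/48) = +0.597614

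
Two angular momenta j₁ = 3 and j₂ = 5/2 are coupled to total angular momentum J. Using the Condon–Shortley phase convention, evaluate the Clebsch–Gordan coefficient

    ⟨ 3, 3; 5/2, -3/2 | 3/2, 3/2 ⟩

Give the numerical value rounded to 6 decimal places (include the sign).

+√(3/14) = +0.462910

triangle: 4!*2!*1!/8! = 48/40320
(j±m)!: 6!*0!*1!*4!*3!*0! = 103680
prefactor² = (2J+1)*Δ*N² = 3456/7
  k=0: +1/(0!*4!*0!*1!*2!*0!) = 1/48
Σ = 1/48  ⇒  CG² = 3456/7*1/48² = 3/14
CG = +√(3/14) = +0.462910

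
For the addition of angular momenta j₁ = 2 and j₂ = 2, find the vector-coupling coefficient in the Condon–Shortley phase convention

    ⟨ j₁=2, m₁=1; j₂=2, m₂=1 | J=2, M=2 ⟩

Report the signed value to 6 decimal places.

-0.654654

j₁+j₂−J=2  J+j₁−j₂=2  J−j₁+j₂=2  j₁+j₂+J+1=7
(j₁±m₁, j₂±m₂, J±M) = (3,1,3,1,4,0)
P² = 48/7
sum k=1..1:
  [1] −1/4 = -1/4
S = -1/4
C² = P²·S² = 3/7 ; C = -0.654654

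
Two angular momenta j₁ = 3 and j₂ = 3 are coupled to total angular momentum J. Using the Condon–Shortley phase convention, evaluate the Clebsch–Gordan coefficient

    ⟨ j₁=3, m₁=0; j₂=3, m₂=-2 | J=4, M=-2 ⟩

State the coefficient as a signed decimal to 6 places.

√[9·2!4!4!/11! · 3!3!1!5!2!6!] = √(124416/77)
  +(−1)^0/∏(0,2,3,1,1,3)! = 1/72  (running 1/72)
  +(−1)^1/∏(1,1,2,0,2,4)! = -1/96  (running 1/288)
⟨..|..⟩ = √(124416/77)·(1/288) = +0.139573

+√(3/154) = +0.139573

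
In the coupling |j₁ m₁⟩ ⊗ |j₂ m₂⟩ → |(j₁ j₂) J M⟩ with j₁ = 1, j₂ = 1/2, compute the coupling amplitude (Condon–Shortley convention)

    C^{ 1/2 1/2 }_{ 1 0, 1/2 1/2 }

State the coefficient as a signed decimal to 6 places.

−√(1/3) = -0.577350

j₁+j₂−J=1  J+j₁−j₂=1  J−j₁+j₂=0  j₁+j₂+J+1=3
(j₁±m₁, j₂±m₂, J±M) = (1,1,1,0,1,0)
P² = 1/3
sum k=1..1:
  [1] −1/1 = -1
S = -1
C² = P²·S² = 1/3 ; C = -0.577350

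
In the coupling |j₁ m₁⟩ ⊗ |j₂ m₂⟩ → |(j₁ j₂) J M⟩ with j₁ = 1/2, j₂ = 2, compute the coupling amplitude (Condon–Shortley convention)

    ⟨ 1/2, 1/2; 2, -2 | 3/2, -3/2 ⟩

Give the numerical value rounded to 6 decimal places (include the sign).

+√(4/5) = +0.894427

√[4·1!0!3!/5! · 1!0!0!4!0!3!] = √(144/5)
  +(−1)^0/∏(0,1,0,0,0,3)! = 1/6  (running 1/6)
⟨..|..⟩ = √(144/5)·(1/6) = +0.894427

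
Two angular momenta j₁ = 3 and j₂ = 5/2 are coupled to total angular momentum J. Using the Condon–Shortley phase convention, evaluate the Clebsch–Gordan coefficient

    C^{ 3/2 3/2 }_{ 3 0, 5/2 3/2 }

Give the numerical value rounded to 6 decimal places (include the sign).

-0.414039  (= −√(6/35))

triangle: 4!×2!×1!/8! = 48/40320
(j±m)!: 3!×3!×4!×1!×3!×0! = 5184
prefactor² = (2J+1)×Δ×N² = 864/35
  k=3: −1/(3!×1!×0!×1!×2!×0!) = -1/12
Σ = -1/12  ⇒  CG² = 864/35×(-1/12)² = 6/35
CG = −√(6/35) = -0.414039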